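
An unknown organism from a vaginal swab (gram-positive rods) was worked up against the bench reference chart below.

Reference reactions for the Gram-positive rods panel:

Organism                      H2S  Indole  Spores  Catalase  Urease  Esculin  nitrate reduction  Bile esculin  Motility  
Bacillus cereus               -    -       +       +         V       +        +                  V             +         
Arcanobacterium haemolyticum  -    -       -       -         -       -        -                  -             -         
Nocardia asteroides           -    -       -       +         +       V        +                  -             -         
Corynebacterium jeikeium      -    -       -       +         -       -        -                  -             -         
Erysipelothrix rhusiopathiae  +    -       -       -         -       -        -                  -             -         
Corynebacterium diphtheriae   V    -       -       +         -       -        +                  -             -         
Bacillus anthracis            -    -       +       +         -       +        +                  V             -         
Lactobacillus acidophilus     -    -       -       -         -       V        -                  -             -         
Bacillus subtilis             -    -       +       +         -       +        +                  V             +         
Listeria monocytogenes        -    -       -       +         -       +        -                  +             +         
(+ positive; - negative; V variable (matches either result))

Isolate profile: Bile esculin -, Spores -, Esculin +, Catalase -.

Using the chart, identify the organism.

Bile esculin -: excludes Listeria monocytogenes — 9 left.
Catalase -: excludes 6 organisms — 3 left.
Spores -: all 3 remaining candidates are consistent.
Esculin +: excludes Arcanobacterium haemolyticum, Erysipelothrix rhusiopathiae — 1 left.

Lactobacillus acidophilus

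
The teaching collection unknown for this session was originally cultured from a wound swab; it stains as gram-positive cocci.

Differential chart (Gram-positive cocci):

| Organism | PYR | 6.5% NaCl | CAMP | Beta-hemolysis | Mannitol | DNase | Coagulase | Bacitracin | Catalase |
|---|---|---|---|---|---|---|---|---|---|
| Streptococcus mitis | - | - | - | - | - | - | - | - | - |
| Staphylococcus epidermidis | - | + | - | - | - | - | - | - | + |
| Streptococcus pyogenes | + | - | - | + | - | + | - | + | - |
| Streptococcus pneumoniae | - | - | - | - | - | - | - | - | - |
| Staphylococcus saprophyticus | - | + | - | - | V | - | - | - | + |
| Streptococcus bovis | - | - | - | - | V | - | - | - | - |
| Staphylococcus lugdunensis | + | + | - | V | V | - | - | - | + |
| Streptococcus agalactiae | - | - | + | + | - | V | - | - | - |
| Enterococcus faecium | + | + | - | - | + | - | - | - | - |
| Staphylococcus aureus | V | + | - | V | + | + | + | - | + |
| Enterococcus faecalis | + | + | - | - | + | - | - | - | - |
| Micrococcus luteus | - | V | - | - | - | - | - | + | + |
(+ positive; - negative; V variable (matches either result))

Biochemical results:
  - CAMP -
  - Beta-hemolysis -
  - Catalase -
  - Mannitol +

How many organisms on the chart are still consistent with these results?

CAMP -: excludes Streptococcus agalactiae — 11 left.
Mannitol +: excludes 5 organisms — 6 left.
Beta-hemolysis -: all 6 remaining candidates are consistent.
Catalase -: excludes Staphylococcus saprophyticus, Staphylococcus lugdunensis, Staphylococcus aureus — 3 left.
Still consistent: Enterococcus faecalis, Enterococcus faecium, Streptococcus bovis.

3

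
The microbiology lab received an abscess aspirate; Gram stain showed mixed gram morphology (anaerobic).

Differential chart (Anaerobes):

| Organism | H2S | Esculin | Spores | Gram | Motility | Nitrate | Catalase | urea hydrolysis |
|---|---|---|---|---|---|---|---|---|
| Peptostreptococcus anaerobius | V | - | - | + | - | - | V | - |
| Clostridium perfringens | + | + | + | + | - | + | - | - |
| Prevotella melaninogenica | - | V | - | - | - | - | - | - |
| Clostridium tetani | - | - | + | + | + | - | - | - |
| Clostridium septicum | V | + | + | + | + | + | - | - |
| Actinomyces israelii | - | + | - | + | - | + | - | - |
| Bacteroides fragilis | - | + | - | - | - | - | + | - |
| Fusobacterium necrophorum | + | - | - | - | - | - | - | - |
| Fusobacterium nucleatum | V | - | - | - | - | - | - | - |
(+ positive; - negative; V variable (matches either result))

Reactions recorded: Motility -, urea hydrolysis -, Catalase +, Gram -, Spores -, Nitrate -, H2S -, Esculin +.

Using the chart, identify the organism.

Bacteroides fragilis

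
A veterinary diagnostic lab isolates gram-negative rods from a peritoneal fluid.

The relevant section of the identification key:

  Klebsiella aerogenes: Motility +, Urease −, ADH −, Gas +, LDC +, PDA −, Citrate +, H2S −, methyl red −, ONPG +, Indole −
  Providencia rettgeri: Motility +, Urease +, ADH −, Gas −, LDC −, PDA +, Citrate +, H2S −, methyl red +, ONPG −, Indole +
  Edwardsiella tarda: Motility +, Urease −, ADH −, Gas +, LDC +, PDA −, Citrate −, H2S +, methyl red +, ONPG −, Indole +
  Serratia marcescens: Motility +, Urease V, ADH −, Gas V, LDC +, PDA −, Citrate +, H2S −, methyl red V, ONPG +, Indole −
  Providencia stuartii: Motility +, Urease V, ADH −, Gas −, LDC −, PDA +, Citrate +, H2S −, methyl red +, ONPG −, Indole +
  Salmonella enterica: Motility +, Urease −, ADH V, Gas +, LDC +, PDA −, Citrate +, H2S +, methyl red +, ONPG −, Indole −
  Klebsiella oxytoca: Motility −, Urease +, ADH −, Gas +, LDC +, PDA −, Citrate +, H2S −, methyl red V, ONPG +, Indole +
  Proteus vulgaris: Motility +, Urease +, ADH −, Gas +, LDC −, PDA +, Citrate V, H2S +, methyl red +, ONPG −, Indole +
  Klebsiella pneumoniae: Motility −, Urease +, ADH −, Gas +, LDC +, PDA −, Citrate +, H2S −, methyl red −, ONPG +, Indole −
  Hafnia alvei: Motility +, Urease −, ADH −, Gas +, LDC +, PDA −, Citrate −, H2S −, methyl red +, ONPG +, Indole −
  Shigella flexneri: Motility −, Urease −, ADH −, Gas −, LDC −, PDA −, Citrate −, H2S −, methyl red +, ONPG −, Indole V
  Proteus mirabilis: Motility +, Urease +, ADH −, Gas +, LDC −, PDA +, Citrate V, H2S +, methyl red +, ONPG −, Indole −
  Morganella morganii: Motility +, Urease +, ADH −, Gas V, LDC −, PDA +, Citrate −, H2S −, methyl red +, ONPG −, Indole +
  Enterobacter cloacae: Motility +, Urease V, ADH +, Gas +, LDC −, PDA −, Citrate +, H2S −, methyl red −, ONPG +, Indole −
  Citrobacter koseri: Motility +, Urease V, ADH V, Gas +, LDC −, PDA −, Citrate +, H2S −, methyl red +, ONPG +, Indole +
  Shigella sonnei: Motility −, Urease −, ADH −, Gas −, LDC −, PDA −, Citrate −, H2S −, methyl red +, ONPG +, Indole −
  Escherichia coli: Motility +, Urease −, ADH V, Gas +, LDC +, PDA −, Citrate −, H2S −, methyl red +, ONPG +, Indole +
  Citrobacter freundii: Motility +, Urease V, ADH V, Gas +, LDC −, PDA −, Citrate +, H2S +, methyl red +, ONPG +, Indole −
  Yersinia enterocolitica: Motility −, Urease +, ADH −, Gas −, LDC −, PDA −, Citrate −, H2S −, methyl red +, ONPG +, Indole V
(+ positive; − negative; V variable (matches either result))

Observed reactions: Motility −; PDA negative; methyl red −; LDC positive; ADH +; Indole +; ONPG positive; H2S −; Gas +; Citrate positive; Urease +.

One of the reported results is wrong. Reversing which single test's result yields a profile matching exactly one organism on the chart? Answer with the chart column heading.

ADH

As reported, no row in the chart matches all 11 reactions.
Reversing Indole → still no organism matches.
Reversing Urease → still no organism matches.
Reversing Gas → still no organism matches.
Reversing ADH (to −) → unique match: Klebsiella oxytoca.
Reversing LDC → still no organism matches.
Reversing Motility → still no organism matches.
Reversing Citrate → still no organism matches.
Reversing ONPG → still no organism matches.
Reversing PDA → still no organism matches.
Reversing methyl red → still no organism matches.
Reversing H2S → still no organism matches.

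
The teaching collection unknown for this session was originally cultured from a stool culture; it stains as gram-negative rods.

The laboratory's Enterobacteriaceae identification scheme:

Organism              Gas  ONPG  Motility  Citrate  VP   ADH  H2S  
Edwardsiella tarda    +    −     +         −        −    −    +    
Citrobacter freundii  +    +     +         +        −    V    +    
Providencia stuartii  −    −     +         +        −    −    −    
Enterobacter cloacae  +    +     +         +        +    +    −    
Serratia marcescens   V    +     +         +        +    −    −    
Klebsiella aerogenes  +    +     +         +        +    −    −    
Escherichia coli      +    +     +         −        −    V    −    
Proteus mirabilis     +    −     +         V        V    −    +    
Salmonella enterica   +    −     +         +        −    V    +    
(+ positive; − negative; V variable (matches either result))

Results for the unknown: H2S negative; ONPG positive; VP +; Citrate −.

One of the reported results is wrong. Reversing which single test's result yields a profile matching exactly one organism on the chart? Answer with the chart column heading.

VP

As reported, no row in the chart matches all 4 reactions.
Reversing ONPG → still no organism matches.
Reversing H2S → still no organism matches.
Reversing VP (to −) → unique match: Escherichia coli.
Reversing Citrate → 3 organisms match (not unique).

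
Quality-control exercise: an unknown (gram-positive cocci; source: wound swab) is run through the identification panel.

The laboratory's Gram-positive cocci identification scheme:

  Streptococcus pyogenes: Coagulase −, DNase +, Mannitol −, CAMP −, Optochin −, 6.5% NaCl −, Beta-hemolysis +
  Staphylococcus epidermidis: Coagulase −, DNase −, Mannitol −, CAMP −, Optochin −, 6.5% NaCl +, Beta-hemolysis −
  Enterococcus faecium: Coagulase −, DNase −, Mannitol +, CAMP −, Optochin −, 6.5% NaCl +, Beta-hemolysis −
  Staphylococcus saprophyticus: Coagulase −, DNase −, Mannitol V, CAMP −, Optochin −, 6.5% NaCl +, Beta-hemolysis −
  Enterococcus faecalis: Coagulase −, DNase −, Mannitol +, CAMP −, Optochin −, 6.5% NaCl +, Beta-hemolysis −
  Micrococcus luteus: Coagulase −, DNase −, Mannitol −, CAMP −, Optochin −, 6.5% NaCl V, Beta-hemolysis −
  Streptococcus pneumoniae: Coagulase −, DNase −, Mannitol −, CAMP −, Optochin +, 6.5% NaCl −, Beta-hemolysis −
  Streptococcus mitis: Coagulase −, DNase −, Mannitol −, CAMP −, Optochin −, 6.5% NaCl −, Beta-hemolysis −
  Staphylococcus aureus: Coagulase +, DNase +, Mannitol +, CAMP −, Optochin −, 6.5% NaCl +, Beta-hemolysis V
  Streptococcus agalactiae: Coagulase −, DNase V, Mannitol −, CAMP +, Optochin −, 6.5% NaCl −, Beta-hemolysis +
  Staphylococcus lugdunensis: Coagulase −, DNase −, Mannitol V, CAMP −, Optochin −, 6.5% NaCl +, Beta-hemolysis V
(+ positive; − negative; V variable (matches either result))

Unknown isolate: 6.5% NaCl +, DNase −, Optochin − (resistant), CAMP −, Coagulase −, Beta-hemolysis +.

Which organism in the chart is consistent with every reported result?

Staphylococcus lugdunensis

DNase −: excludes Streptococcus pyogenes, Staphylococcus aureus — 9 left.
Coagulase −: all 9 remaining candidates are consistent.
Optochin −: excludes Streptococcus pneumoniae — 8 left.
Beta-hemolysis +: excludes 6 organisms — 2 left.
6.5% NaCl +: excludes Streptococcus agalactiae — 1 left.
CAMP −: the one remaining candidate is consistent.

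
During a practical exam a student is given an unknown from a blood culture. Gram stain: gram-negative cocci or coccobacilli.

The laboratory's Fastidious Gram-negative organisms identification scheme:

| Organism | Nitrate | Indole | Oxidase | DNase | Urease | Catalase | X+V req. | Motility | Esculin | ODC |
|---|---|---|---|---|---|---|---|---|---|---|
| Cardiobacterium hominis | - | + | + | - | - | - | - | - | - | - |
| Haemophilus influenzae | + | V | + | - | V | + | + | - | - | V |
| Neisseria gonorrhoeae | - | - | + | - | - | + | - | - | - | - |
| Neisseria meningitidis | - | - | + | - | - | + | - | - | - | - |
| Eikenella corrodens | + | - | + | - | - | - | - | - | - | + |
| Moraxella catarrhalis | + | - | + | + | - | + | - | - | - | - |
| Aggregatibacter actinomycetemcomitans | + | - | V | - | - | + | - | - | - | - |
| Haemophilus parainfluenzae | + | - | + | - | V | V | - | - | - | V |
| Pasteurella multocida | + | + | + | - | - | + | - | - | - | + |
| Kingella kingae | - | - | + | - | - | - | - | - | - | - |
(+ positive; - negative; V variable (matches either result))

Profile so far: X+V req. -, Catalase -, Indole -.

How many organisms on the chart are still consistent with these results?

X+V req. -: excludes Haemophilus influenzae — 9 left.
Indole -: excludes Cardiobacterium hominis, Pasteurella multocida — 7 left.
Catalase -: excludes Neisseria gonorrhoeae, Neisseria meningitidis, Moraxella catarrhalis, Aggregatibacter actinomycetemcomitans — 3 left.
Still consistent: Eikenella corrodens, Haemophilus parainfluenzae, Kingella kingae.

3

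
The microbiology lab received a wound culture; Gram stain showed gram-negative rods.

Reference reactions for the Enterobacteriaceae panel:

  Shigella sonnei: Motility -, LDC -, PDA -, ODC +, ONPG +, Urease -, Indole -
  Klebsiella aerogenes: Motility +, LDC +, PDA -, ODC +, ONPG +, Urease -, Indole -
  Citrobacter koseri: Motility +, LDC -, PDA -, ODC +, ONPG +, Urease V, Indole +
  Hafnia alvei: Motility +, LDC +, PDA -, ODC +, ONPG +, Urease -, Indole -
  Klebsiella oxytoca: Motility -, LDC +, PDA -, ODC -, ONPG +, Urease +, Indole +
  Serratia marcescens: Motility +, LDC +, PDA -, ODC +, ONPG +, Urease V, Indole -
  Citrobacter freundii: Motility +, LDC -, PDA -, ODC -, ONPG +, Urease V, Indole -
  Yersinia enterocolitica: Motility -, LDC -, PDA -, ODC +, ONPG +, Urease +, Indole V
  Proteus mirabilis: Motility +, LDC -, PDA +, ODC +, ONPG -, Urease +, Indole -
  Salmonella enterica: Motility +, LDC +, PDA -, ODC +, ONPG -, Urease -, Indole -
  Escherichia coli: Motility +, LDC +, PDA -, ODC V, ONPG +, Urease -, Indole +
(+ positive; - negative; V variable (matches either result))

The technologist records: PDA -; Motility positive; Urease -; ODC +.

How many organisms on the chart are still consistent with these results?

Urease -: excludes Klebsiella oxytoca, Yersinia enterocolitica, Proteus mirabilis — 8 left.
PDA -: all 8 remaining candidates are consistent.
Motility +: excludes Shigella sonnei — 7 left.
ODC +: excludes Citrobacter freundii — 6 left.
Still consistent: Citrobacter koseri, Escherichia coli, Hafnia alvei, Klebsiella aerogenes, Salmonella enterica, Serratia marcescens.

6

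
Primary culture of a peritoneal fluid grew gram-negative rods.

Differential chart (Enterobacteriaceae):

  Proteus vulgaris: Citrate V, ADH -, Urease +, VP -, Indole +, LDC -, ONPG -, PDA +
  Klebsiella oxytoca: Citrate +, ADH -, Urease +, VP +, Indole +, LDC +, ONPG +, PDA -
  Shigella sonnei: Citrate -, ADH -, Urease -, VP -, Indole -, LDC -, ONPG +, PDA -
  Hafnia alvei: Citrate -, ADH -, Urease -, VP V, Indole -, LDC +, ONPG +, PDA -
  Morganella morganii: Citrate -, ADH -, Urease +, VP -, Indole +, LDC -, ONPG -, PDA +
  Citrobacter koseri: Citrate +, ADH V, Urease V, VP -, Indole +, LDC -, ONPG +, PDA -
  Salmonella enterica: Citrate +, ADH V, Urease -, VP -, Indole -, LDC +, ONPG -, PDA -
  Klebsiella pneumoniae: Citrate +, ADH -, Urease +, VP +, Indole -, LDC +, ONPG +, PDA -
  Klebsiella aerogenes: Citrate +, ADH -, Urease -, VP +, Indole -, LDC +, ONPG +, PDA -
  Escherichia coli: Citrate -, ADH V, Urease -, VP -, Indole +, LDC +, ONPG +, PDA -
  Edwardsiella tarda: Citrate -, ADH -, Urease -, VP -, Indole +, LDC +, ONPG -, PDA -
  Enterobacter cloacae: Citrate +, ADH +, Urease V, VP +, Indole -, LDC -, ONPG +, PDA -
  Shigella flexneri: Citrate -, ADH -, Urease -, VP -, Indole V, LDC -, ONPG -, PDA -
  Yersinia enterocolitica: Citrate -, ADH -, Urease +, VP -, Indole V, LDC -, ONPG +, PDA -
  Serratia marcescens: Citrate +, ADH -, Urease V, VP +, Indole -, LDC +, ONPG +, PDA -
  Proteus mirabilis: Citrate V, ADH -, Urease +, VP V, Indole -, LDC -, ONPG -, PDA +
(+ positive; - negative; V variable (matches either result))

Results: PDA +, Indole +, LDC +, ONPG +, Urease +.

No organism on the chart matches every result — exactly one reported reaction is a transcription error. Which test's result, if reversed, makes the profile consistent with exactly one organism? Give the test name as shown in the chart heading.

PDA

As reported, no row in the chart matches all 5 reactions.
Reversing ONPG → still no organism matches.
Reversing Urease → still no organism matches.
Reversing LDC → still no organism matches.
Reversing Indole → still no organism matches.
Reversing PDA (to -) → unique match: Klebsiella oxytoca.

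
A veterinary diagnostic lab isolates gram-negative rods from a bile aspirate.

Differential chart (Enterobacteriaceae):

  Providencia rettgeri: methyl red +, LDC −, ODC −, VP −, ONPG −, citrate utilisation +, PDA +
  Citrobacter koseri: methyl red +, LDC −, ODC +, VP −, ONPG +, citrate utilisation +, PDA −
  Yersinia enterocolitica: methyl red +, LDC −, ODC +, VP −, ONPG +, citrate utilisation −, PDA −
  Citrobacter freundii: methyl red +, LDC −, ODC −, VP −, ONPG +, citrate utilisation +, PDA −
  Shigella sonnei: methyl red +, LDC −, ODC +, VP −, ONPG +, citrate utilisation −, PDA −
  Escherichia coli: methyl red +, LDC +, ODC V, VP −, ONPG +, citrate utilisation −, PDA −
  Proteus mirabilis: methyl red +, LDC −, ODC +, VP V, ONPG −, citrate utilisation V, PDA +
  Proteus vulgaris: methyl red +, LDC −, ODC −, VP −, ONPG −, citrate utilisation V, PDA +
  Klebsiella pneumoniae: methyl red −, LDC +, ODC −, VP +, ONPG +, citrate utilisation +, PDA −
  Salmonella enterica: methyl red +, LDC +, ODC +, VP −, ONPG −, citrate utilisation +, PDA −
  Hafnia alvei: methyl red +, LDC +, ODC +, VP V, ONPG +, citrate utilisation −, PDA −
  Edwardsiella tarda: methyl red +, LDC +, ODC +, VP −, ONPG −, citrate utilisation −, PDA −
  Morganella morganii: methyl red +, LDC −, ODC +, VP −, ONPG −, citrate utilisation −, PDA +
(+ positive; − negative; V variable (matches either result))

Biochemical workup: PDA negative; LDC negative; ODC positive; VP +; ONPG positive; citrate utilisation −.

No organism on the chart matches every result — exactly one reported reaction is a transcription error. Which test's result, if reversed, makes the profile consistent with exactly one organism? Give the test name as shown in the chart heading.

LDC

As reported, no row in the chart matches all 6 reactions.
Reversing ONPG → still no organism matches.
Reversing LDC (to +) → unique match: Hafnia alvei.
Reversing PDA → still no organism matches.
Reversing VP → 2 organisms match (not unique).
Reversing ODC → still no organism matches.
Reversing citrate utilisation → still no organism matches.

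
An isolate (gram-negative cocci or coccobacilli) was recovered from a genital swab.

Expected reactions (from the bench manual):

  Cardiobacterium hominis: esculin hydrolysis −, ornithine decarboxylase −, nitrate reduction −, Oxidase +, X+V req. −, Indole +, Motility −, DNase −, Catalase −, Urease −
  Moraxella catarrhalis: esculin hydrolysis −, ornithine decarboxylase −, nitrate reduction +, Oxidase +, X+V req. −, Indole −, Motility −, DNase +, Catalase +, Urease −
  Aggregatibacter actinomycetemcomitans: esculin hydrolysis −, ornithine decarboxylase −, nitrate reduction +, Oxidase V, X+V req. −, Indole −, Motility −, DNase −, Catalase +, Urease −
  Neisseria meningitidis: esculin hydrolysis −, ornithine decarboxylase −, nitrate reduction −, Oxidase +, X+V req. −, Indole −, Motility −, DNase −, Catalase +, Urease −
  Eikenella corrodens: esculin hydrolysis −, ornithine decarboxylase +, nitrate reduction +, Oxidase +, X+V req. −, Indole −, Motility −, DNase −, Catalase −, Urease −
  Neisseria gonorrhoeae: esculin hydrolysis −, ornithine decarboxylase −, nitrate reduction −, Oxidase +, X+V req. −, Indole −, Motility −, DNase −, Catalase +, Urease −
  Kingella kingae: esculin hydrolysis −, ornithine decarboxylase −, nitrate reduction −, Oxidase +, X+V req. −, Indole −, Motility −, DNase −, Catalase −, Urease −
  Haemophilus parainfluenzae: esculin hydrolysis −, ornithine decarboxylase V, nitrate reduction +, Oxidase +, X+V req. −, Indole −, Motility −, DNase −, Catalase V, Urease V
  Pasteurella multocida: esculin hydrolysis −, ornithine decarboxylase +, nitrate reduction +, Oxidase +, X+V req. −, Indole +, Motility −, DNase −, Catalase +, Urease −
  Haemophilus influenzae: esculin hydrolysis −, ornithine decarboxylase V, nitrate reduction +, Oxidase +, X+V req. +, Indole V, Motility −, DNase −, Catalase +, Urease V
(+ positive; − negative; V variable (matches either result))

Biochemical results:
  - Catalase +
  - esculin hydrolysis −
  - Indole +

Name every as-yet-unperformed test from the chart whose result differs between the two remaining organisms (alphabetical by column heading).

X+V req.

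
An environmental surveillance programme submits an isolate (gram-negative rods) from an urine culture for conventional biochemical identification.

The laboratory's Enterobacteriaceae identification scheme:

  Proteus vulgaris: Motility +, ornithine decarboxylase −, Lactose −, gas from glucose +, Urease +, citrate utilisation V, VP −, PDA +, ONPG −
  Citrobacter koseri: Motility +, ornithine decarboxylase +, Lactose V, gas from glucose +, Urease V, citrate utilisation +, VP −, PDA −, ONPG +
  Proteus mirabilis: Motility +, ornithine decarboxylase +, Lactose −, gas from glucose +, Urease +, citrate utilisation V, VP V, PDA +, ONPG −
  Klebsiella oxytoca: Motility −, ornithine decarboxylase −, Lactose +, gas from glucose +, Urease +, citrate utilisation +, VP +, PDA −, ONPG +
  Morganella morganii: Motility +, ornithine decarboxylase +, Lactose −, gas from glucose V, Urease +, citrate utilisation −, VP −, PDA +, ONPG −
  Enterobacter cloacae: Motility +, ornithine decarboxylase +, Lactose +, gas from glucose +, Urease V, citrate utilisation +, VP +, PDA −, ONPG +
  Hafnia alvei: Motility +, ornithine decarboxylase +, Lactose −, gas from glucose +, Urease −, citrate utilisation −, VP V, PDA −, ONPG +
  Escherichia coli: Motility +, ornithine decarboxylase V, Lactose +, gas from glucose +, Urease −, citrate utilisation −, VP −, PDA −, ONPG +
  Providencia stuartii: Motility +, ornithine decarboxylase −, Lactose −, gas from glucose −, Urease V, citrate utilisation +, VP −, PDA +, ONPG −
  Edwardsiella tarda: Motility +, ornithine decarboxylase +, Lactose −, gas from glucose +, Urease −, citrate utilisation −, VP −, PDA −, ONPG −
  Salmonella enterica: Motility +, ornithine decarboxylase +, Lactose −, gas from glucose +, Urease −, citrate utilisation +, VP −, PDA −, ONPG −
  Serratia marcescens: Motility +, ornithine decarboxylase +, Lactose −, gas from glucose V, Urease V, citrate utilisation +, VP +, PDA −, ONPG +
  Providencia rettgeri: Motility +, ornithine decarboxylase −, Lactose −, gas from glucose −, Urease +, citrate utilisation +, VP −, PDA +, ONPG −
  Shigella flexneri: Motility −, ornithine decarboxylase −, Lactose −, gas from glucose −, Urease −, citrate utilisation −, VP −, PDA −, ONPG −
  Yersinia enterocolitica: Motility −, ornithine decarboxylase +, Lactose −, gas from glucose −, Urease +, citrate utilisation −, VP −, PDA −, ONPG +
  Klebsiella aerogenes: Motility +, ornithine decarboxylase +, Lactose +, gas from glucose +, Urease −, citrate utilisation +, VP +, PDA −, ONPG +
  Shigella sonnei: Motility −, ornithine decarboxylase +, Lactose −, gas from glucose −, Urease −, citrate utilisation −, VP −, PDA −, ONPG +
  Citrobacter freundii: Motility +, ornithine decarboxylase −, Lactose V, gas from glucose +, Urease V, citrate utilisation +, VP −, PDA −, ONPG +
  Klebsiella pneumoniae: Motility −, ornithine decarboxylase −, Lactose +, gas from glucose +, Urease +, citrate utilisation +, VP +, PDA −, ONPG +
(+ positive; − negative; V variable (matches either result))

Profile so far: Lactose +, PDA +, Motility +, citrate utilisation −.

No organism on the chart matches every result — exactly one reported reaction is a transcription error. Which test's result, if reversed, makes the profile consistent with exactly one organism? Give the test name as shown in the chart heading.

PDA

As reported, no row in the chart matches all 4 reactions.
Reversing PDA (to −) → unique match: Escherichia coli.
Reversing Lactose → 3 organisms match (not unique).
Reversing Motility → still no organism matches.
Reversing citrate utilisation → still no organism matches.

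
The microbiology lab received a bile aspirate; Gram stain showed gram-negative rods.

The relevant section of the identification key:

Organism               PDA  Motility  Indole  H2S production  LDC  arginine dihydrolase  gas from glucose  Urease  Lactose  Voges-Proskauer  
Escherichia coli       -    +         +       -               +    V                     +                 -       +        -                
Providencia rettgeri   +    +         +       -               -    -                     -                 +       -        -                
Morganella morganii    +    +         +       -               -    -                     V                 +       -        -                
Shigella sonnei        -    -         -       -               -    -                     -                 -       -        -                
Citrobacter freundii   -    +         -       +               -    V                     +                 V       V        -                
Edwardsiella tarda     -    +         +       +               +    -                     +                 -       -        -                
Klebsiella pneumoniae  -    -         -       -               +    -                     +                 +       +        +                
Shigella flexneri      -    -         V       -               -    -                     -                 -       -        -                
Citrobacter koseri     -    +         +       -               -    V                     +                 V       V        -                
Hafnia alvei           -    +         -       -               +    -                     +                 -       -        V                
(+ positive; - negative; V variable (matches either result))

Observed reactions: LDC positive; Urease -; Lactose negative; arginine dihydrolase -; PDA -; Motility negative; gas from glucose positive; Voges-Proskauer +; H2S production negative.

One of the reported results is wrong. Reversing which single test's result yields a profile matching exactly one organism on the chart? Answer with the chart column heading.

Motility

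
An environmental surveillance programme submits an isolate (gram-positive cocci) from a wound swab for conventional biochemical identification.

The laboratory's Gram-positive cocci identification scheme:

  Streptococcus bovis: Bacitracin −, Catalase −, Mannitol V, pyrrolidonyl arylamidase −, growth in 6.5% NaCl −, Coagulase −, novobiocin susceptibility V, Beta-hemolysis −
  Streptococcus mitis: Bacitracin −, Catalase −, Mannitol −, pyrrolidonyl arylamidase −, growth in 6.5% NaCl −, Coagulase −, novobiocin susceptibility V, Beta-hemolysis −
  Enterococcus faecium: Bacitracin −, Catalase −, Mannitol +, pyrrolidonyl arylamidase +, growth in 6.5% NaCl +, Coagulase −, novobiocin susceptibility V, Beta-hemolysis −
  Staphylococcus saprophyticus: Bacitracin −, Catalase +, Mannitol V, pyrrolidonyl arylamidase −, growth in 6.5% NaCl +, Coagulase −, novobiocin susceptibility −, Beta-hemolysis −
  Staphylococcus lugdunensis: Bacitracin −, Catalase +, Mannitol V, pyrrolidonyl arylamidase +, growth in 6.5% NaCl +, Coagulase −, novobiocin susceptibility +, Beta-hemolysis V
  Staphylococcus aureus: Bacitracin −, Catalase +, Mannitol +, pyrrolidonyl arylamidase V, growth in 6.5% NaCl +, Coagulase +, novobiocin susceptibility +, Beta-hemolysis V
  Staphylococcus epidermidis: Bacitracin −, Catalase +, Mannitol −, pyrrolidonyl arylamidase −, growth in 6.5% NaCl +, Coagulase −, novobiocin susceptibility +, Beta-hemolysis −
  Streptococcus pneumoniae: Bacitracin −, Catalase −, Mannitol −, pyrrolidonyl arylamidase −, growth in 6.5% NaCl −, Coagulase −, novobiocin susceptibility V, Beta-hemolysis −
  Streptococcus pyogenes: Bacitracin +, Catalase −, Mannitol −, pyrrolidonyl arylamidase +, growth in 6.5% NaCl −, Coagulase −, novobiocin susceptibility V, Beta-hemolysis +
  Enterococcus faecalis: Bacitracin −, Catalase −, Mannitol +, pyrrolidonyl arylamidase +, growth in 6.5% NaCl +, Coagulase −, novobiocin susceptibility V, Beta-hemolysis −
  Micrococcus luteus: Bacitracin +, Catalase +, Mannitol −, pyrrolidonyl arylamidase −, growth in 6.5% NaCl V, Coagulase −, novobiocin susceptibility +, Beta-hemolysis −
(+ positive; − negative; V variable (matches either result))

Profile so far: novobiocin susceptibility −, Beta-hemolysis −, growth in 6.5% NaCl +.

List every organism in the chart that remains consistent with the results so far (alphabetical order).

growth in 6.5% NaCl +: excludes Streptococcus bovis, Streptococcus mitis, Streptococcus pneumoniae, Streptococcus pyogenes — 7 left.
Beta-hemolysis −: all 7 remaining candidates are consistent.
novobiocin susceptibility −: excludes Staphylococcus lugdunensis, Staphylococcus aureus, Staphylococcus epidermidis, Micrococcus luteus — 3 left.

Enterococcus faecalis, Enterococcus faecium, Staphylococcus saprophyticus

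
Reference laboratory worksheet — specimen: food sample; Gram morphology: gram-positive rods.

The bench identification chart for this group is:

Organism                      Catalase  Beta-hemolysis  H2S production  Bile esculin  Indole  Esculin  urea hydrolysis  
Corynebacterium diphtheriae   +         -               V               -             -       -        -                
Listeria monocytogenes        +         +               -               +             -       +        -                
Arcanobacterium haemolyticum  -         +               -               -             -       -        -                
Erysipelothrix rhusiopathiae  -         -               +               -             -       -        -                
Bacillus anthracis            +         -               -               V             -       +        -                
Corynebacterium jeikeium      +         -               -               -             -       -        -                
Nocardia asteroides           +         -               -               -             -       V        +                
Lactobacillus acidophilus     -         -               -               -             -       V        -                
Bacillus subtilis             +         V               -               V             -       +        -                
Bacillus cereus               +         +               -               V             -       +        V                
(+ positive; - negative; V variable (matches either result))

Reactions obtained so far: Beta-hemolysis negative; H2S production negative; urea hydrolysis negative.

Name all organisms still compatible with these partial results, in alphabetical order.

Bacillus anthracis, Bacillus subtilis, Corynebacterium diphtheriae, Corynebacterium jeikeium, Lactobacillus acidophilus

Beta-hemolysis -: excludes Listeria monocytogenes, Arcanobacterium haemolyticum, Bacillus cereus — 7 left.
H2S production -: excludes Erysipelothrix rhusiopathiae — 6 left.
urea hydrolysis -: excludes Nocardia asteroides — 5 left.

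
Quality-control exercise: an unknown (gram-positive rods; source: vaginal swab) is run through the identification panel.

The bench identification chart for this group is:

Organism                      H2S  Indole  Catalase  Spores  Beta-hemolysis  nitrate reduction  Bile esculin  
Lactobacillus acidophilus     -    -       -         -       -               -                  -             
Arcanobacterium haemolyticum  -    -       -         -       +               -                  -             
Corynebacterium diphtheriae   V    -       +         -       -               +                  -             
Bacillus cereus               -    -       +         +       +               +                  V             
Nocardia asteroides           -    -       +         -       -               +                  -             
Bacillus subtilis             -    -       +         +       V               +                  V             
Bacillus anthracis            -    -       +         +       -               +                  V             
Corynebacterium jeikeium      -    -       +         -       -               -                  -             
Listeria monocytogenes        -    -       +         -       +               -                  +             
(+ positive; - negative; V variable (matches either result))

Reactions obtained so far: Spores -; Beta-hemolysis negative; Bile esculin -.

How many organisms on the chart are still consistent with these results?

4

Spores -: excludes Bacillus cereus, Bacillus subtilis, Bacillus anthracis — 6 left.
Beta-hemolysis -: excludes Arcanobacterium haemolyticum, Listeria monocytogenes — 4 left.
Bile esculin -: all 4 remaining candidates are consistent.
Still consistent: Corynebacterium diphtheriae, Corynebacterium jeikeium, Lactobacillus acidophilus, Nocardia asteroides.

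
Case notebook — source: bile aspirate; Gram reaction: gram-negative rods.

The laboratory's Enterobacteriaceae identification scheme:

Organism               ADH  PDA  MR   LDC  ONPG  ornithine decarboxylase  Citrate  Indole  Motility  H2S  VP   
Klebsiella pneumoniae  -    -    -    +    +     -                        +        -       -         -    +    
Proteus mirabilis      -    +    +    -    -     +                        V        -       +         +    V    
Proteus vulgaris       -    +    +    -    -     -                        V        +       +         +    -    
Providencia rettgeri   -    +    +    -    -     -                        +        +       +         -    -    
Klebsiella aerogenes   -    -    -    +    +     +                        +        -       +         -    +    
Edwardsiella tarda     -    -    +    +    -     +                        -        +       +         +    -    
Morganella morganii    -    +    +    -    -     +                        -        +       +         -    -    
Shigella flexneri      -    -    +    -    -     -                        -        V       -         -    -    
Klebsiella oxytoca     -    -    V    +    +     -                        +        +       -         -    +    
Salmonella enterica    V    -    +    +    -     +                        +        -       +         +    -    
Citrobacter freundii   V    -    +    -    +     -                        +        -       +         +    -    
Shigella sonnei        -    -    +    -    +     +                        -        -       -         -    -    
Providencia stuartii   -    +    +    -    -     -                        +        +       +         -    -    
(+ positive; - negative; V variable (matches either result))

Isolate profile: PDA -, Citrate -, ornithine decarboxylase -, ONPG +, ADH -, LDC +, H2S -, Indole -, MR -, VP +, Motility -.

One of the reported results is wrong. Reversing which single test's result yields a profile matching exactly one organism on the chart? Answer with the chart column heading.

As reported, no row in the chart matches all 11 reactions.
Reversing Motility → still no organism matches.
Reversing PDA → still no organism matches.
Reversing LDC → still no organism matches.
Reversing H2S → still no organism matches.
Reversing ONPG → still no organism matches.
Reversing ornithine decarboxylase → still no organism matches.
Reversing Indole → still no organism matches.
Reversing Citrate (to +) → unique match: Klebsiella pneumoniae.
Reversing VP → still no organism matches.
Reversing MR → still no organism matches.
Reversing ADH → still no organism matches.

Citrate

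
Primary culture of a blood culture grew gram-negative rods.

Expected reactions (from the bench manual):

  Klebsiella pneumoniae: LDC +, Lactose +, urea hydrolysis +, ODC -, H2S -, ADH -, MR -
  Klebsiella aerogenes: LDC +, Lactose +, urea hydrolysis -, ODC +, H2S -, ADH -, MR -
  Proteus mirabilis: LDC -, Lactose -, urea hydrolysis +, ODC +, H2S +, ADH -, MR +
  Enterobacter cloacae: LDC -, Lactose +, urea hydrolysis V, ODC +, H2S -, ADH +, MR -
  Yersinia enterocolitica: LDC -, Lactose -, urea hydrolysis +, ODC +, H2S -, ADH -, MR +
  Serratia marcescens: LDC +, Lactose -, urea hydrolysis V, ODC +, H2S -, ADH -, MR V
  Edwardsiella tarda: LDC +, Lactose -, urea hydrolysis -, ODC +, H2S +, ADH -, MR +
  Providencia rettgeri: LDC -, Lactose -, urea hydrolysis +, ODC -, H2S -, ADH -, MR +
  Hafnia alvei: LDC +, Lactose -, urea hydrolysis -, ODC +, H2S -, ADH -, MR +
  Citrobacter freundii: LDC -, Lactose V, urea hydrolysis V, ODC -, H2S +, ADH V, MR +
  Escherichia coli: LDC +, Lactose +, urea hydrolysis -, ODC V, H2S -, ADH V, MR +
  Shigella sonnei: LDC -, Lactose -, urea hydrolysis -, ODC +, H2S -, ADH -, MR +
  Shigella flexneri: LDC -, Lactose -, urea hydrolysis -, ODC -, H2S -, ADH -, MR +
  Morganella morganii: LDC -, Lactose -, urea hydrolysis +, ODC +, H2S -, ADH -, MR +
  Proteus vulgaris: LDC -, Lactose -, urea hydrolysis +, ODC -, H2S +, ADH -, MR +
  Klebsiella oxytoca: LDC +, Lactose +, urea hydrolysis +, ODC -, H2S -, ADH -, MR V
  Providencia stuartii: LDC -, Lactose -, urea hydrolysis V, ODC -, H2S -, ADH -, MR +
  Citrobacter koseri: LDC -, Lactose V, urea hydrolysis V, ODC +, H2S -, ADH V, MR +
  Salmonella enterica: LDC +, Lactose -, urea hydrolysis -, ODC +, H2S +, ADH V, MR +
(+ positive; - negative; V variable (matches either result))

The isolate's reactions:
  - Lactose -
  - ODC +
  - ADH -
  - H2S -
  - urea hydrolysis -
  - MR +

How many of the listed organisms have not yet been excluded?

urea hydrolysis -: excludes 7 organisms — 12 left.
Lactose -: excludes Klebsiella aerogenes, Enterobacter cloacae, Escherichia coli — 9 left.
H2S -: excludes Edwardsiella tarda, Citrobacter freundii, Salmonella enterica — 6 left.
MR +: all 6 remaining candidates are consistent.
ADH -: all 6 remaining candidates are consistent.
ODC +: excludes Shigella flexneri, Providencia stuartii — 4 left.
Still consistent: Citrobacter koseri, Hafnia alvei, Serratia marcescens, Shigella sonnei.

4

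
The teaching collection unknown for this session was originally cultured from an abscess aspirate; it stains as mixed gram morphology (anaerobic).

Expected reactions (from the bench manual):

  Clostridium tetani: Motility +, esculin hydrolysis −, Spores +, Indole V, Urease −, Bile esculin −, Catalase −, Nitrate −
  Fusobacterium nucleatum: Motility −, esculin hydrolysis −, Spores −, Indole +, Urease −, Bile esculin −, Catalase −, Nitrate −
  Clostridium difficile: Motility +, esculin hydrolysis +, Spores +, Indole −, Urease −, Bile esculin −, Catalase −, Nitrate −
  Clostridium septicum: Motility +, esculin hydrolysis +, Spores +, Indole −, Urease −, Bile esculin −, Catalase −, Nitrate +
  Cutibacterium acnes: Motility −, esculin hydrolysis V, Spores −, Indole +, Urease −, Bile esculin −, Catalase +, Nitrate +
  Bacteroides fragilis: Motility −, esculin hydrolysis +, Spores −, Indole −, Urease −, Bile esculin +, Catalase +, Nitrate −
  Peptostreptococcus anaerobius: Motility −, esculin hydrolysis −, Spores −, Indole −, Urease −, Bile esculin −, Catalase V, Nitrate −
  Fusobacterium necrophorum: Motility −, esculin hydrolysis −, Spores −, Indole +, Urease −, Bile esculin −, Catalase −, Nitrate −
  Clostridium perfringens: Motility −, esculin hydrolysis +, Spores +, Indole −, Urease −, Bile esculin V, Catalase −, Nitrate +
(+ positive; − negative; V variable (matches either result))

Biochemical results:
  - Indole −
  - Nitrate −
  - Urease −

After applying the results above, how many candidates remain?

4

Nitrate −: excludes Clostridium septicum, Cutibacterium acnes, Clostridium perfringens — 6 left.
Urease −: all 6 remaining candidates are consistent.
Indole −: excludes Fusobacterium nucleatum, Fusobacterium necrophorum — 4 left.
Still consistent: Bacteroides fragilis, Clostridium difficile, Clostridium tetani, Peptostreptococcus anaerobius.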